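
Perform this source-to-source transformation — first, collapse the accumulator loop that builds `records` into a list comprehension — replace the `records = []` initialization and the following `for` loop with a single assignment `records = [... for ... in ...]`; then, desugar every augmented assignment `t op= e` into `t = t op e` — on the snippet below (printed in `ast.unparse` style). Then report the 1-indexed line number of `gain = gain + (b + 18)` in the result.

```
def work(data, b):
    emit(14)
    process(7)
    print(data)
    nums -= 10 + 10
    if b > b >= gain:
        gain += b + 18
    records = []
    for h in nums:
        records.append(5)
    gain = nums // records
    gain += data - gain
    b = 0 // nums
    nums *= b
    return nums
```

7

Transformed code:
def work(data, b):
    emit(14)
    process(7)
    print(data)
    nums = nums - (10 + 10)
    if b > b >= gain:
        gain = gain + (b + 18)
    records = [5 for h in nums]
    gain = nums // records
    gain = gain + (data - gain)
    b = 0 // nums
    nums = nums * b
    return nums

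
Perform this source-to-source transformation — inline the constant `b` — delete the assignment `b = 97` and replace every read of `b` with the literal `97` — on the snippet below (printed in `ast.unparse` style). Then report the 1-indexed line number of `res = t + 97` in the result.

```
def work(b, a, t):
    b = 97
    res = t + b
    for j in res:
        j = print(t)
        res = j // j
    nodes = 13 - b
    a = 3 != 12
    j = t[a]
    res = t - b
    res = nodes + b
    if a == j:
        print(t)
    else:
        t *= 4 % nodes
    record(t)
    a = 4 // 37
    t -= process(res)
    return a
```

2

Transformed code:
def work(b, a, t):
    res = t + 97
    for j in res:
        j = print(t)
        res = j // j
    nodes = 13 - 97
    a = 3 != 12
    j = t[a]
    res = t - 97
    res = nodes + 97
    if a == j:
        print(t)
    else:
        t *= 4 % nodes
    record(t)
    a = 4 // 37
    t -= process(res)
    return a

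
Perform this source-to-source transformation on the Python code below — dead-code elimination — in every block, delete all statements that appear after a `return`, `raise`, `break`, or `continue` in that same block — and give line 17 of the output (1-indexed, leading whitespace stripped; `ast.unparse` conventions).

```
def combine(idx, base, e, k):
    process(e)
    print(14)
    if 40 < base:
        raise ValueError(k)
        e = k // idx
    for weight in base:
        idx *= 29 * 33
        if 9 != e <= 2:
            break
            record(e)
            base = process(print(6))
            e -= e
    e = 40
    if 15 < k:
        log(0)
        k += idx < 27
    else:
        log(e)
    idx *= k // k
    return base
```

Transformed code:
def combine(idx, base, e, k):
    process(e)
    print(14)
    if 40 < base:
        raise ValueError(k)
    for weight in base:
        idx *= 29 * 33
        if 9 != e <= 2:
            break
    e = 40
    if 15 < k:
        log(0)
        k += idx < 27
    else:
        log(e)
    idx *= k // k
    return base

return base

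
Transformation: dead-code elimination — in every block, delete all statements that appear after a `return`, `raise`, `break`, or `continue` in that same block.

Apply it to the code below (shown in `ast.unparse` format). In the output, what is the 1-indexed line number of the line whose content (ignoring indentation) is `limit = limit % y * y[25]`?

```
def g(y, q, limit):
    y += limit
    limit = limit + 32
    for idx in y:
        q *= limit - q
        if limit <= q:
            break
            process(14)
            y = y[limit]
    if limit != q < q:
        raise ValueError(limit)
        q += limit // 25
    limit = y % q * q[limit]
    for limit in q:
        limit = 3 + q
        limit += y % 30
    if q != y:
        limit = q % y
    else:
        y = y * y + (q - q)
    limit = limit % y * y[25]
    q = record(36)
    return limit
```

Transformed code:
def g(y, q, limit):
    y += limit
    limit = limit + 32
    for idx in y:
        q *= limit - q
        if limit <= q:
            break
    if limit != q < q:
        raise ValueError(limit)
    limit = y % q * q[limit]
    for limit in q:
        limit = 3 + q
        limit += y % 30
    if q != y:
        limit = q % y
    else:
        y = y * y + (q - q)
    limit = limit % y * y[25]
    q = record(36)
    return limit

18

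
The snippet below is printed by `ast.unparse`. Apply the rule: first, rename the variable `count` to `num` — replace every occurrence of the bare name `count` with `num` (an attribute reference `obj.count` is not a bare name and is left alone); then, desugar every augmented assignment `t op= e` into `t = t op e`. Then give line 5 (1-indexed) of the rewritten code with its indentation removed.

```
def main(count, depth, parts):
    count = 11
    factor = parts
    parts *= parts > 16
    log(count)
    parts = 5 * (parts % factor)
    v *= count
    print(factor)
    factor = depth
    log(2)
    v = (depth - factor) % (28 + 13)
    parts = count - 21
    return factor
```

log(num)

Transformed code:
def main(num, depth, parts):
    num = 11
    factor = parts
    parts = parts * (parts > 16)
    log(num)
    parts = 5 * (parts % factor)
    v = v * num
    print(factor)
    factor = depth
    log(2)
    v = (depth - factor) % (28 + 13)
    parts = num - 21
    return factor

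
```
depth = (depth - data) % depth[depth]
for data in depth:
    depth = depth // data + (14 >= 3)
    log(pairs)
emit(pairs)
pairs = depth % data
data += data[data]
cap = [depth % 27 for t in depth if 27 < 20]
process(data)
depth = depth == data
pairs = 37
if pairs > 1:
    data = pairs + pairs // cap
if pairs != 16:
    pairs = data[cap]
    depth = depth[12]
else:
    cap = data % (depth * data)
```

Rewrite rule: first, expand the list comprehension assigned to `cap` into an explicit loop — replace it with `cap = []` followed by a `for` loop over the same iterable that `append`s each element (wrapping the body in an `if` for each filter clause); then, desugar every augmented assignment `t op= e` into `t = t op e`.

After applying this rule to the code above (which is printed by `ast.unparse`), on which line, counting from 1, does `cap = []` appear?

8

Transformed code:
depth = (depth - data) % depth[depth]
for data in depth:
    depth = depth // data + (14 >= 3)
    log(pairs)
emit(pairs)
pairs = depth % data
data = data + data[data]
cap = []
for t in depth:
    if 27 < 20:
        cap.append(depth % 27)
process(data)
depth = depth == data
pairs = 37
if pairs > 1:
    data = pairs + pairs // cap
if pairs != 16:
    pairs = data[cap]
    depth = depth[12]
else:
    cap = data % (depth * data)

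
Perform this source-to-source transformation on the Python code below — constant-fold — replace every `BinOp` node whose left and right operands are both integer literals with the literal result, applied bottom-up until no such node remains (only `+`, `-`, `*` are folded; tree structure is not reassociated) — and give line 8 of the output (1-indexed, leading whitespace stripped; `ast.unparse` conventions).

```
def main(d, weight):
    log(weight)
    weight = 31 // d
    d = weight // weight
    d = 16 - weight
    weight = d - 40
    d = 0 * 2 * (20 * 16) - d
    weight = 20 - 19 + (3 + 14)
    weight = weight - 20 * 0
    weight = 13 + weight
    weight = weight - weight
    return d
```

weight = 18

Transformed code:
def main(d, weight):
    log(weight)
    weight = 31 // d
    d = weight // weight
    d = 16 - weight
    weight = d - 40
    d = 0 - d
    weight = 18
    weight = weight - 0
    weight = 13 + weight
    weight = weight - weight
    return d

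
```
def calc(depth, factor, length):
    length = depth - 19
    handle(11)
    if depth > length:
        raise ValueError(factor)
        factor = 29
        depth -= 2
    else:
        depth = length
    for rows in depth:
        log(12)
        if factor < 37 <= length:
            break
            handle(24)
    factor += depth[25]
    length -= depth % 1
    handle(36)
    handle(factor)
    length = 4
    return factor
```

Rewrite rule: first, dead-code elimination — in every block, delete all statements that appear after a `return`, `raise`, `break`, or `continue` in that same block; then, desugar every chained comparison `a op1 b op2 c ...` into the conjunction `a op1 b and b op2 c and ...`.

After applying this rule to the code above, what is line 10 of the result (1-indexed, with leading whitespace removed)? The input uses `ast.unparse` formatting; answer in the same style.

Transformed code:
def calc(depth, factor, length):
    length = depth - 19
    handle(11)
    if depth > length:
        raise ValueError(factor)
    else:
        depth = length
    for rows in depth:
        log(12)
        if factor < 37 and 37 <= length:
            break
    factor += depth[25]
    length -= depth % 1
    handle(36)
    handle(factor)
    length = 4
    return factor

if factor < 37 and 37 <= length:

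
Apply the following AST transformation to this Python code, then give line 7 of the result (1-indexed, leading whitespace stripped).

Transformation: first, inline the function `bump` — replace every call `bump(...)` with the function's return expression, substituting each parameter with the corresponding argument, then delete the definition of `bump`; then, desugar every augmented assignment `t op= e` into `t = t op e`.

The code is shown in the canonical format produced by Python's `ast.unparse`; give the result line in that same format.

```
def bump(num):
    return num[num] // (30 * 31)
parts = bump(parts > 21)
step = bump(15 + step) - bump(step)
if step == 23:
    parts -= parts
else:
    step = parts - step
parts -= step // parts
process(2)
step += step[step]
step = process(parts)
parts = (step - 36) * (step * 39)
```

parts = parts - step // parts

Transformed code:
parts = (parts > 21)[parts > 21] // (30 * 31)
step = (15 + step)[15 + step] // (30 * 31) - step[step] // (30 * 31)
if step == 23:
    parts = parts - parts
else:
    step = parts - step
parts = parts - step // parts
process(2)
step = step + step[step]
step = process(parts)
parts = (step - 36) * (step * 39)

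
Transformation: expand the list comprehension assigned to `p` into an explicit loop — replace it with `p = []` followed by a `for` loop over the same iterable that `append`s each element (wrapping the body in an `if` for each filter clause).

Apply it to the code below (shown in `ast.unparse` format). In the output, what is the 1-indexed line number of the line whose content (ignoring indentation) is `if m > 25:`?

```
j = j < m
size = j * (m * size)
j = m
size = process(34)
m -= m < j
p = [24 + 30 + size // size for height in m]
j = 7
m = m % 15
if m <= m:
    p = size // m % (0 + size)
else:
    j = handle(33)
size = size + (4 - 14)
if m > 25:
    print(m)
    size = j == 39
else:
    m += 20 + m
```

16

Transformed code:
j = j < m
size = j * (m * size)
j = m
size = process(34)
m -= m < j
p = []
for height in m:
    p.append(24 + 30 + size // size)
j = 7
m = m % 15
if m <= m:
    p = size // m % (0 + size)
else:
    j = handle(33)
size = size + (4 - 14)
if m > 25:
    print(m)
    size = j == 39
else:
    m += 20 + m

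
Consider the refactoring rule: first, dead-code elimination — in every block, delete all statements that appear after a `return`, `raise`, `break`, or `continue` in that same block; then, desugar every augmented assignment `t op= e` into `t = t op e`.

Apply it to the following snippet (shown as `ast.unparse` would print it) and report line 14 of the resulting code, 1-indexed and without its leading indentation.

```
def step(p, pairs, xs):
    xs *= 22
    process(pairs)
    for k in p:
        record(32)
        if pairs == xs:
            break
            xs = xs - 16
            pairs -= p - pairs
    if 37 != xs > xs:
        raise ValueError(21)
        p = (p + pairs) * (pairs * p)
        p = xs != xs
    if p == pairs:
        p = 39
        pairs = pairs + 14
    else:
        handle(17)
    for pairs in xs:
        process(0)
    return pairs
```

handle(17)

Transformed code:
def step(p, pairs, xs):
    xs = xs * 22
    process(pairs)
    for k in p:
        record(32)
        if pairs == xs:
            break
    if 37 != xs > xs:
        raise ValueError(21)
    if p == pairs:
        p = 39
        pairs = pairs + 14
    else:
        handle(17)
    for pairs in xs:
        process(0)
    return pairs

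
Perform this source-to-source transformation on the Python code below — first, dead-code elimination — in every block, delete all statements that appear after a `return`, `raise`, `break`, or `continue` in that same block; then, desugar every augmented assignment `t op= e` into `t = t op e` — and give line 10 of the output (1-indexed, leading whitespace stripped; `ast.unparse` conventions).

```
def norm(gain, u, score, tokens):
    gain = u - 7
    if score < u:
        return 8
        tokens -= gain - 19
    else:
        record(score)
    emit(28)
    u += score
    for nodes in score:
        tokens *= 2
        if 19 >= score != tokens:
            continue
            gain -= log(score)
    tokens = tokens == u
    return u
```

Transformed code:
def norm(gain, u, score, tokens):
    gain = u - 7
    if score < u:
        return 8
    else:
        record(score)
    emit(28)
    u = u + score
    for nodes in score:
        tokens = tokens * 2
        if 19 >= score != tokens:
            continue
    tokens = tokens == u
    return u

tokens = tokens * 2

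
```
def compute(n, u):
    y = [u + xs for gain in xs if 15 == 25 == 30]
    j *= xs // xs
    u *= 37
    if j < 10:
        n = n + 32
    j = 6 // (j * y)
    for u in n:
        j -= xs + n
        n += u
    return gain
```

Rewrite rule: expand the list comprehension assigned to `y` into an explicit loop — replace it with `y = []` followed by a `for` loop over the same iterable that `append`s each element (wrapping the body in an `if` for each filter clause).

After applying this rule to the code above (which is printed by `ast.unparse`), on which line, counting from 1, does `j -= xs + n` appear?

Transformed code:
def compute(n, u):
    y = []
    for gain in xs:
        if 15 == 25 == 30:
            y.append(u + xs)
    j *= xs // xs
    u *= 37
    if j < 10:
        n = n + 32
    j = 6 // (j * y)
    for u in n:
        j -= xs + n
        n += u
    return gain

12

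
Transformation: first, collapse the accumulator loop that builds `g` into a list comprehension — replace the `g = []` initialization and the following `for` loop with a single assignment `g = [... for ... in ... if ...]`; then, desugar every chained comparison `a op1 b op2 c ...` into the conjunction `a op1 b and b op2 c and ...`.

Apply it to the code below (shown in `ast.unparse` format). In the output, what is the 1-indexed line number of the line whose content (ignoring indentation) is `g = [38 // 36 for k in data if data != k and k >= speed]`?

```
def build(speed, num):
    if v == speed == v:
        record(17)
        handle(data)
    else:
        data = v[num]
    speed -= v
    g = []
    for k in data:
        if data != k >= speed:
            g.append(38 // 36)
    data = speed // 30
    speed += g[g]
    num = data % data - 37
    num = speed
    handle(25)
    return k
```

Transformed code:
def build(speed, num):
    if v == speed and speed == v:
        record(17)
        handle(data)
    else:
        data = v[num]
    speed -= v
    g = [38 // 36 for k in data if data != k and k >= speed]
    data = speed // 30
    speed += g[g]
    num = data % data - 37
    num = speed
    handle(25)
    return k

8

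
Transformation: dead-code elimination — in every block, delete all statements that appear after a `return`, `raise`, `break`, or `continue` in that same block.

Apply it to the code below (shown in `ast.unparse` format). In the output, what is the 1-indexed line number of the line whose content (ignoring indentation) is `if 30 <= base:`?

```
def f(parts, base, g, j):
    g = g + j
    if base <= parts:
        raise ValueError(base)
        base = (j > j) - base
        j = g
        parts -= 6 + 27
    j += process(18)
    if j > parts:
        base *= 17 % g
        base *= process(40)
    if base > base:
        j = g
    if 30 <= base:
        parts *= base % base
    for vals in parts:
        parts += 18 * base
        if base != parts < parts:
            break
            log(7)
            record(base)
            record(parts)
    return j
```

11

Transformed code:
def f(parts, base, g, j):
    g = g + j
    if base <= parts:
        raise ValueError(base)
    j += process(18)
    if j > parts:
        base *= 17 % g
        base *= process(40)
    if base > base:
        j = g
    if 30 <= base:
        parts *= base % base
    for vals in parts:
        parts += 18 * base
        if base != parts < parts:
            break
    return j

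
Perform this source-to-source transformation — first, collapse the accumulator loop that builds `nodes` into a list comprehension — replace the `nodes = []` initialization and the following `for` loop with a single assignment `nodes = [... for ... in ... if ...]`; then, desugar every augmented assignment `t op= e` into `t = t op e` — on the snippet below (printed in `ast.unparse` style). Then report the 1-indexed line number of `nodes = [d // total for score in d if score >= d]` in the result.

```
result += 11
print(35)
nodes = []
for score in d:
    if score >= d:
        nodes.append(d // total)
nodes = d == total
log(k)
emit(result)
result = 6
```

3

Transformed code:
result = result + 11
print(35)
nodes = [d // total for score in d if score >= d]
nodes = d == total
log(k)
emit(result)
result = 6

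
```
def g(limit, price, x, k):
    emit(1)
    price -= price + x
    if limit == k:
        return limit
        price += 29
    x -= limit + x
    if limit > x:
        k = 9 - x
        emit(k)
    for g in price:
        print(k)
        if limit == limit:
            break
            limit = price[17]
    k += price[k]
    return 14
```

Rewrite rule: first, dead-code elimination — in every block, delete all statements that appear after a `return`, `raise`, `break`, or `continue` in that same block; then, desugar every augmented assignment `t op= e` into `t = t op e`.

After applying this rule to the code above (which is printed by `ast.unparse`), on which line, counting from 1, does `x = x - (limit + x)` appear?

Transformed code:
def g(limit, price, x, k):
    emit(1)
    price = price - (price + x)
    if limit == k:
        return limit
    x = x - (limit + x)
    if limit > x:
        k = 9 - x
        emit(k)
    for g in price:
        print(k)
        if limit == limit:
            break
    k = k + price[k]
    return 14

6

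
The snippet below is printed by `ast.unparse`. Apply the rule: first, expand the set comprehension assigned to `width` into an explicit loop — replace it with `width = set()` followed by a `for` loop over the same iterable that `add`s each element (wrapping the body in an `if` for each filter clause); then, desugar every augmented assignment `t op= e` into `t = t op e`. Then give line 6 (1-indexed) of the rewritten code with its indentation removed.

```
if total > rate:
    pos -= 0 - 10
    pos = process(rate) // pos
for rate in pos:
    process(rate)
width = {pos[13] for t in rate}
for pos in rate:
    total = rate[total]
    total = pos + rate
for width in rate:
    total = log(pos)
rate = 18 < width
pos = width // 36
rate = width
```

width = set()

Transformed code:
if total > rate:
    pos = pos - (0 - 10)
    pos = process(rate) // pos
for rate in pos:
    process(rate)
width = set()
for t in rate:
    width.add(pos[13])
for pos in rate:
    total = rate[total]
    total = pos + rate
for width in rate:
    total = log(pos)
rate = 18 < width
pos = width // 36
rate = width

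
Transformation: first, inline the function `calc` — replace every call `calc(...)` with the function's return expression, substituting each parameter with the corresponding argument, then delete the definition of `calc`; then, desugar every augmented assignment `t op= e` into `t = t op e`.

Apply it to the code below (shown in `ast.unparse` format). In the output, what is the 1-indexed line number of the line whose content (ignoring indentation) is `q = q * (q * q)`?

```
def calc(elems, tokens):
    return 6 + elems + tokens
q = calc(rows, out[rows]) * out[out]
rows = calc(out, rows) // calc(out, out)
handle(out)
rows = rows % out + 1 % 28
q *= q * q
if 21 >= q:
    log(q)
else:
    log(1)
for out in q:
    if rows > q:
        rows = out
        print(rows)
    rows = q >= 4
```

Transformed code:
q = (6 + rows + out[rows]) * out[out]
rows = (6 + out + rows) // (6 + out + out)
handle(out)
rows = rows % out + 1 % 28
q = q * (q * q)
if 21 >= q:
    log(q)
else:
    log(1)
for out in q:
    if rows > q:
        rows = out
        print(rows)
    rows = q >= 4

5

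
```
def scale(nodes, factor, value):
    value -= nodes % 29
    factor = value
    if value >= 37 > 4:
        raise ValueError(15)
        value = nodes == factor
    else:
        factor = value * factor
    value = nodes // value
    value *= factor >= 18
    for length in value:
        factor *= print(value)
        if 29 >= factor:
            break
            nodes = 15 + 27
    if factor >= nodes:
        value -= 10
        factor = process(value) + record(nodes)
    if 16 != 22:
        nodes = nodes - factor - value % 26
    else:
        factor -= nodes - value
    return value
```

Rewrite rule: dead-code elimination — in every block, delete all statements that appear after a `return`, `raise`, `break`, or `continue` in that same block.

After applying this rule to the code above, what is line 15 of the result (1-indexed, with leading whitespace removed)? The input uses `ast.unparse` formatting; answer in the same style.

Transformed code:
def scale(nodes, factor, value):
    value -= nodes % 29
    factor = value
    if value >= 37 > 4:
        raise ValueError(15)
    else:
        factor = value * factor
    value = nodes // value
    value *= factor >= 18
    for length in value:
        factor *= print(value)
        if 29 >= factor:
            break
    if factor >= nodes:
        value -= 10
        factor = process(value) + record(nodes)
    if 16 != 22:
        nodes = nodes - factor - value % 26
    else:
        factor -= nodes - value
    return value

value -= 10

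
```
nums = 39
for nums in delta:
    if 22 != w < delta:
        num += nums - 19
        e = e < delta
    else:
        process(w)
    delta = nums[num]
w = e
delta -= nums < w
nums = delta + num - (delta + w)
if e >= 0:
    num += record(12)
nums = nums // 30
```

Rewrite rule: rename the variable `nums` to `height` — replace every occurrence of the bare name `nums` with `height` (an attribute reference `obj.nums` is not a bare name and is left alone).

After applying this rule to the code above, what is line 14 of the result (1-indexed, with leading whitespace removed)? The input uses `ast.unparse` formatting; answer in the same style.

height = height // 30

Transformed code:
height = 39
for height in delta:
    if 22 != w < delta:
        num += height - 19
        e = e < delta
    else:
        process(w)
    delta = height[num]
w = e
delta -= height < w
height = delta + num - (delta + w)
if e >= 0:
    num += record(12)
height = height // 30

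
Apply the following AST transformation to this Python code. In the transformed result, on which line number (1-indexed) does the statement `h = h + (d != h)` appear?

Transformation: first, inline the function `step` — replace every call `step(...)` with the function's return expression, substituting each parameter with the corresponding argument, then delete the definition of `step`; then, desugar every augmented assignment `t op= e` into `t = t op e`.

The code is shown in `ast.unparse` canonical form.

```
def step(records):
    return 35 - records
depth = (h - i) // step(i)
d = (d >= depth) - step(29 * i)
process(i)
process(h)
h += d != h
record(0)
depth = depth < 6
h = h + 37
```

5

Transformed code:
depth = (h - i) // (35 - i)
d = (d >= depth) - (35 - 29 * i)
process(i)
process(h)
h = h + (d != h)
record(0)
depth = depth < 6
h = h + 37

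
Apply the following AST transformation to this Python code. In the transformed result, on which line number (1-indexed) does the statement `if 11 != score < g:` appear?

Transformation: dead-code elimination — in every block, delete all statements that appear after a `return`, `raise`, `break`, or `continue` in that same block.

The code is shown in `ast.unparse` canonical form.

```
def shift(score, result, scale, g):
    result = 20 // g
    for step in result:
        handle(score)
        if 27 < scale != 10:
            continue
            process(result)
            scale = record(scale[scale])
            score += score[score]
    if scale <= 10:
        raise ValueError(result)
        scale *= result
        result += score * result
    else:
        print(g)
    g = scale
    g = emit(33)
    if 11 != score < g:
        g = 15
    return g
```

13

Transformed code:
def shift(score, result, scale, g):
    result = 20 // g
    for step in result:
        handle(score)
        if 27 < scale != 10:
            continue
    if scale <= 10:
        raise ValueError(result)
    else:
        print(g)
    g = scale
    g = emit(33)
    if 11 != score < g:
        g = 15
    return g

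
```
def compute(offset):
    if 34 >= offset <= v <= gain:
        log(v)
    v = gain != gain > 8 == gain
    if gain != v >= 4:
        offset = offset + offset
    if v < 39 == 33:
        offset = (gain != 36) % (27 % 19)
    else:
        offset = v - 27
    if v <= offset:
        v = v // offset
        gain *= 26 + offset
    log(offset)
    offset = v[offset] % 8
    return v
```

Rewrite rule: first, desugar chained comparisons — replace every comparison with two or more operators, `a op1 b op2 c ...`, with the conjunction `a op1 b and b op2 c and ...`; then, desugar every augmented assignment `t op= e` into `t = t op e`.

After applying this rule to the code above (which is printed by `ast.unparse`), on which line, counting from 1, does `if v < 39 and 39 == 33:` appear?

Transformed code:
def compute(offset):
    if 34 >= offset and offset <= v and (v <= gain):
        log(v)
    v = gain != gain and gain > 8 and (8 == gain)
    if gain != v and v >= 4:
        offset = offset + offset
    if v < 39 and 39 == 33:
        offset = (gain != 36) % (27 % 19)
    else:
        offset = v - 27
    if v <= offset:
        v = v // offset
        gain = gain * (26 + offset)
    log(offset)
    offset = v[offset] % 8
    return v

7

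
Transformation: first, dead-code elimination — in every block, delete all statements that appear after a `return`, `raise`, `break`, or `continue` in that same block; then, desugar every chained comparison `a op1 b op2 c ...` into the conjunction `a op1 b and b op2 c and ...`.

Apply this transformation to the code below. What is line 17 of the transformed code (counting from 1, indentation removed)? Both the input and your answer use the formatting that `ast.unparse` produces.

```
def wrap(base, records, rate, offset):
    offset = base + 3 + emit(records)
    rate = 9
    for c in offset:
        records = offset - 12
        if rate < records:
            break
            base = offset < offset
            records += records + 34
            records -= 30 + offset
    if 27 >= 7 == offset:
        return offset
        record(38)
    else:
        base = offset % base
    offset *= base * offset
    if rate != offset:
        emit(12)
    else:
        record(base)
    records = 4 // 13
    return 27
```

records = 4 // 13

Transformed code:
def wrap(base, records, rate, offset):
    offset = base + 3 + emit(records)
    rate = 9
    for c in offset:
        records = offset - 12
        if rate < records:
            break
    if 27 >= 7 and 7 == offset:
        return offset
    else:
        base = offset % base
    offset *= base * offset
    if rate != offset:
        emit(12)
    else:
        record(base)
    records = 4 // 13
    return 27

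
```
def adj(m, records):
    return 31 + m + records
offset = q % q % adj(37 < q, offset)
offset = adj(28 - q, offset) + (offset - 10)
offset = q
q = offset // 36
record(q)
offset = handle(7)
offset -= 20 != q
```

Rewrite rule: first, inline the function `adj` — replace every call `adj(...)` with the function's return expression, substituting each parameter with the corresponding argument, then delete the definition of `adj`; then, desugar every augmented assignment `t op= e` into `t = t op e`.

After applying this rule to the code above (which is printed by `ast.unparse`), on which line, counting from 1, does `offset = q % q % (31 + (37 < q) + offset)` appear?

Transformed code:
offset = q % q % (31 + (37 < q) + offset)
offset = 31 + (28 - q) + offset + (offset - 10)
offset = q
q = offset // 36
record(q)
offset = handle(7)
offset = offset - (20 != q)

1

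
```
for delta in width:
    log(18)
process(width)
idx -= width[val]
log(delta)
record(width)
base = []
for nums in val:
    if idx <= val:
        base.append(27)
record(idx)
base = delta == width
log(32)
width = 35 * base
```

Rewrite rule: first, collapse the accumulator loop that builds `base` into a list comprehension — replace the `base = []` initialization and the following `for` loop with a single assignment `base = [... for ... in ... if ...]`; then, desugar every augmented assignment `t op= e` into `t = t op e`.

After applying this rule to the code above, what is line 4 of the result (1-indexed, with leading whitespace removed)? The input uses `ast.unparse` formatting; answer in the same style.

idx = idx - width[val]

Transformed code:
for delta in width:
    log(18)
process(width)
idx = idx - width[val]
log(delta)
record(width)
base = [27 for nums in val if idx <= val]
record(idx)
base = delta == width
log(32)
width = 35 * base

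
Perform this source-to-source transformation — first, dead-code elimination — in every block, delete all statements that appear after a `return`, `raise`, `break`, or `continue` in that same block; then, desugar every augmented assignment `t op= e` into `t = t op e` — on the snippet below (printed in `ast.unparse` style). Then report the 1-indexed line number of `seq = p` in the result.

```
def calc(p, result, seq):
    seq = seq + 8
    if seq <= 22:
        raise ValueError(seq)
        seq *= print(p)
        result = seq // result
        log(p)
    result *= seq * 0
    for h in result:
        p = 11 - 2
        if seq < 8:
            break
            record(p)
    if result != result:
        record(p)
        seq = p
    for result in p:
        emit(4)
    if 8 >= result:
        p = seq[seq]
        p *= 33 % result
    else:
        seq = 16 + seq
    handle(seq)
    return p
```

12

Transformed code:
def calc(p, result, seq):
    seq = seq + 8
    if seq <= 22:
        raise ValueError(seq)
    result = result * (seq * 0)
    for h in result:
        p = 11 - 2
        if seq < 8:
            break
    if result != result:
        record(p)
        seq = p
    for result in p:
        emit(4)
    if 8 >= result:
        p = seq[seq]
        p = p * (33 % result)
    else:
        seq = 16 + seq
    handle(seq)
    return p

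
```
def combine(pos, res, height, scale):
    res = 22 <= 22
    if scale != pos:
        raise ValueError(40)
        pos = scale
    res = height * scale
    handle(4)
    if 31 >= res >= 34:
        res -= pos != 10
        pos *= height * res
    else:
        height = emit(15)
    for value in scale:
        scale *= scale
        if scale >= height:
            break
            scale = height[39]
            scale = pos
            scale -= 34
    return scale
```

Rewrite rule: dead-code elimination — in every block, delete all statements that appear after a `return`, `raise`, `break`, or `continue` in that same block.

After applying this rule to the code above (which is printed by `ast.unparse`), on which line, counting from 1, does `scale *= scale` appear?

Transformed code:
def combine(pos, res, height, scale):
    res = 22 <= 22
    if scale != pos:
        raise ValueError(40)
    res = height * scale
    handle(4)
    if 31 >= res >= 34:
        res -= pos != 10
        pos *= height * res
    else:
        height = emit(15)
    for value in scale:
        scale *= scale
        if scale >= height:
            break
    return scale

13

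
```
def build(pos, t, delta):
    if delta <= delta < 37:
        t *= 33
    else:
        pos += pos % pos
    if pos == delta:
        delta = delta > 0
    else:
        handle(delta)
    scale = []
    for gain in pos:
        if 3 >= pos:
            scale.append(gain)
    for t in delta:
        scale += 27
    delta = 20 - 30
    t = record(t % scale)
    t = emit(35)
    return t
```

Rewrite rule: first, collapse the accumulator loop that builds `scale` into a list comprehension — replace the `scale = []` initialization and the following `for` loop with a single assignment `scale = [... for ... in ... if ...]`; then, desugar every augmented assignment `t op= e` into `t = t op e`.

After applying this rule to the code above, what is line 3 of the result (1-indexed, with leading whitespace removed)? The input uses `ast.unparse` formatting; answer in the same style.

Transformed code:
def build(pos, t, delta):
    if delta <= delta < 37:
        t = t * 33
    else:
        pos = pos + pos % pos
    if pos == delta:
        delta = delta > 0
    else:
        handle(delta)
    scale = [gain for gain in pos if 3 >= pos]
    for t in delta:
        scale = scale + 27
    delta = 20 - 30
    t = record(t % scale)
    t = emit(35)
    return t

t = t * 33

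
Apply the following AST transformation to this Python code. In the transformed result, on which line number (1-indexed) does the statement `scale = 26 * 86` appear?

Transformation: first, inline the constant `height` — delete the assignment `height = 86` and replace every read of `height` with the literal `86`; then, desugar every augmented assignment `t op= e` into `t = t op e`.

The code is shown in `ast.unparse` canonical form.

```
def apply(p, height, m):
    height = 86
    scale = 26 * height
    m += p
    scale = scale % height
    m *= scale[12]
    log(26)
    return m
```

Transformed code:
def apply(p, height, m):
    scale = 26 * 86
    m = m + p
    scale = scale % 86
    m = m * scale[12]
    log(26)
    return m

2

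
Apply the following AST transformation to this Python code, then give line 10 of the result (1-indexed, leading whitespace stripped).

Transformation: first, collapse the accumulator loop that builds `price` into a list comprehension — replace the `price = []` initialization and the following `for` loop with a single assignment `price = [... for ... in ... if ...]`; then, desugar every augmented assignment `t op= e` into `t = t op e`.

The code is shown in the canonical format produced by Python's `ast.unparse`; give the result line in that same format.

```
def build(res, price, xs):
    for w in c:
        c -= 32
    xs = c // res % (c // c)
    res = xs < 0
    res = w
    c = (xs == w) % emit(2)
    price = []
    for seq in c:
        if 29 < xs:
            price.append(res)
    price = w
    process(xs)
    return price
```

process(xs)

Transformed code:
def build(res, price, xs):
    for w in c:
        c = c - 32
    xs = c // res % (c // c)
    res = xs < 0
    res = w
    c = (xs == w) % emit(2)
    price = [res for seq in c if 29 < xs]
    price = w
    process(xs)
    return price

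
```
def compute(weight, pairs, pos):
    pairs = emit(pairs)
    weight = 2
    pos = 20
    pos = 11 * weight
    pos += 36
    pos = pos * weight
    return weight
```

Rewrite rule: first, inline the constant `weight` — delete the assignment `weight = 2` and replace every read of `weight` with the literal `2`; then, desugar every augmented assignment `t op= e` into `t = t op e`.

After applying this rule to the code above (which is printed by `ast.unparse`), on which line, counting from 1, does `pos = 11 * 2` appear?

4

Transformed code:
def compute(weight, pairs, pos):
    pairs = emit(pairs)
    pos = 20
    pos = 11 * 2
    pos = pos + 36
    pos = pos * 2
    return 2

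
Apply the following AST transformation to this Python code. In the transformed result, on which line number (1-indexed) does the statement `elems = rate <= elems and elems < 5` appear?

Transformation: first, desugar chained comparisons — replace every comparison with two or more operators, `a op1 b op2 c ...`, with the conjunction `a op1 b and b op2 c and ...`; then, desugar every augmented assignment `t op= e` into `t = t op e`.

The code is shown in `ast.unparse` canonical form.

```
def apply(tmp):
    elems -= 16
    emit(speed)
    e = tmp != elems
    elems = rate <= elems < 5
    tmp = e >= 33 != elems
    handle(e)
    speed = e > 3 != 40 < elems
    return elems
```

Transformed code:
def apply(tmp):
    elems = elems - 16
    emit(speed)
    e = tmp != elems
    elems = rate <= elems and elems < 5
    tmp = e >= 33 and 33 != elems
    handle(e)
    speed = e > 3 and 3 != 40 and (40 < elems)
    return elems

5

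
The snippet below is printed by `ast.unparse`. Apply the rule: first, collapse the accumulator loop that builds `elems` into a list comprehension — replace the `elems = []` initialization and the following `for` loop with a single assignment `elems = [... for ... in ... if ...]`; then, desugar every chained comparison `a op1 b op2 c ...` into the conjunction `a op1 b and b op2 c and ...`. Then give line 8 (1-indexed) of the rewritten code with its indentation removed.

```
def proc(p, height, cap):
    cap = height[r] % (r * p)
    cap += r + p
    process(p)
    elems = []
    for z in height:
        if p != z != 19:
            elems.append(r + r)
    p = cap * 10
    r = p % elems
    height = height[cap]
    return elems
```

height = height[cap]

Transformed code:
def proc(p, height, cap):
    cap = height[r] % (r * p)
    cap += r + p
    process(p)
    elems = [r + r for z in height if p != z and z != 19]
    p = cap * 10
    r = p % elems
    height = height[cap]
    return elems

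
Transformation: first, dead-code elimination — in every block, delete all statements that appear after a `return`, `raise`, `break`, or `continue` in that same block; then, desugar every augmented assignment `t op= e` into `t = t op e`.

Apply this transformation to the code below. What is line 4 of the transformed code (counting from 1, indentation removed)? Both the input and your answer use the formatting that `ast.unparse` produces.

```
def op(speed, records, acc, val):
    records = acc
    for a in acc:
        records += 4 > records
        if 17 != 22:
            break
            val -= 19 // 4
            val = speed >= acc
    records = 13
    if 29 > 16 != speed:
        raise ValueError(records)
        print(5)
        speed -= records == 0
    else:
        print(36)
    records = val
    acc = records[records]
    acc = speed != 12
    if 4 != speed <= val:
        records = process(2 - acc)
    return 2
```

Transformed code:
def op(speed, records, acc, val):
    records = acc
    for a in acc:
        records = records + (4 > records)
        if 17 != 22:
            break
    records = 13
    if 29 > 16 != speed:
        raise ValueError(records)
    else:
        print(36)
    records = val
    acc = records[records]
    acc = speed != 12
    if 4 != speed <= val:
        records = process(2 - acc)
    return 2

records = records + (4 > records)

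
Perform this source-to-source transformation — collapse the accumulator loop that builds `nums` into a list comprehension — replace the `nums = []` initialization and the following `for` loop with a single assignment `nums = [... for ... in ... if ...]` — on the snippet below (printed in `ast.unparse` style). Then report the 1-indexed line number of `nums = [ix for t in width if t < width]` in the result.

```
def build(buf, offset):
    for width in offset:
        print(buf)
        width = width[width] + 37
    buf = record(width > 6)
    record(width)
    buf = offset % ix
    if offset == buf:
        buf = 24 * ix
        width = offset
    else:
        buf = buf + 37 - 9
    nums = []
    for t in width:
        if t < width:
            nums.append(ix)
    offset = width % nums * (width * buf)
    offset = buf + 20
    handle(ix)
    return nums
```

13

Transformed code:
def build(buf, offset):
    for width in offset:
        print(buf)
        width = width[width] + 37
    buf = record(width > 6)
    record(width)
    buf = offset % ix
    if offset == buf:
        buf = 24 * ix
        width = offset
    else:
        buf = buf + 37 - 9
    nums = [ix for t in width if t < width]
    offset = width % nums * (width * buf)
    offset = buf + 20
    handle(ix)
    return nums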